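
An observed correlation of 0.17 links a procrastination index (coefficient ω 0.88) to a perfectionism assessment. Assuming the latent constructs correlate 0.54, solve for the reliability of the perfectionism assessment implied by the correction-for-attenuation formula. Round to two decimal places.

0.11

r_true = r_obs / √(r_xx · r_yy) ⇒ 0.54 = 0.17 / √(0.88 · r_yy).
√(0.88 · r_yy) = 0.17 / 0.54 = 0.3148; 0.88 · r_yy = 0.0991; r_yy = 0.0991 / 0.88 ≈ 0.11.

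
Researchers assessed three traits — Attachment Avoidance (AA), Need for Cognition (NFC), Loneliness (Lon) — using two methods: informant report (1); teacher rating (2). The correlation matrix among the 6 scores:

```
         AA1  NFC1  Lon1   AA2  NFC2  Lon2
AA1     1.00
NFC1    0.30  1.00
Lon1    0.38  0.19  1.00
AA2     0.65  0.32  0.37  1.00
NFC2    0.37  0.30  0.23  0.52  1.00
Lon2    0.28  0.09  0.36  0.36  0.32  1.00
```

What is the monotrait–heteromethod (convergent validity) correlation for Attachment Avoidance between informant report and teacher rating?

Same trait (AA), different methods: r(AA1, AA2) = 0.65.

0.65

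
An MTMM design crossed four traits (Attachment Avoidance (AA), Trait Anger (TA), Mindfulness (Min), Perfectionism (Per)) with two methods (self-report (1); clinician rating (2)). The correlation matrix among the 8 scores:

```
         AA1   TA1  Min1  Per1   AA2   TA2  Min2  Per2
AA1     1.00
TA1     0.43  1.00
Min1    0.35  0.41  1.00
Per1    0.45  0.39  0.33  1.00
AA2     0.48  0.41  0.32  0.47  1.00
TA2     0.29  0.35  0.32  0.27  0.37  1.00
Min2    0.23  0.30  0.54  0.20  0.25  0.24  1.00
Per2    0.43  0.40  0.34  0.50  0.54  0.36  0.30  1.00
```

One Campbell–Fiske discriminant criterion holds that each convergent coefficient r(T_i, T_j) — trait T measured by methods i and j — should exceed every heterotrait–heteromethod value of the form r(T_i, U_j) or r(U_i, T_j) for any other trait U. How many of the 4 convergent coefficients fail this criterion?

Convergent coefficients and their comparison sets:
AA (methods 1·2): 0.48 vs {0.29, 0.41, 0.23, 0.32, 0.43, 0.47} → pass.
TA (methods 1·2): 0.35 vs {0.41, 0.29, 0.30, 0.32, 0.40, 0.27} → fail.
Min (methods 1·2): 0.54 vs {0.32, 0.23, 0.32, 0.30, 0.34, 0.20} → pass.
Per (methods 1·2): 0.50 vs {0.47, 0.43, 0.27, 0.40, 0.20, 0.34} → pass.
1 of 4 fail.

1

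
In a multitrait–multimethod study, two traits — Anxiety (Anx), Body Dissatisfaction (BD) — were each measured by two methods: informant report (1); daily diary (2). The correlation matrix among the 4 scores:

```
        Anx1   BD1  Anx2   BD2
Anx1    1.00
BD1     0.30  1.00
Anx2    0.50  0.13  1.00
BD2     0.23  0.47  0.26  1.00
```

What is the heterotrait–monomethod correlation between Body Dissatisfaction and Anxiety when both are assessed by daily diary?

0.26

Different traits, same method: r(BD2, Anx2) = 0.26.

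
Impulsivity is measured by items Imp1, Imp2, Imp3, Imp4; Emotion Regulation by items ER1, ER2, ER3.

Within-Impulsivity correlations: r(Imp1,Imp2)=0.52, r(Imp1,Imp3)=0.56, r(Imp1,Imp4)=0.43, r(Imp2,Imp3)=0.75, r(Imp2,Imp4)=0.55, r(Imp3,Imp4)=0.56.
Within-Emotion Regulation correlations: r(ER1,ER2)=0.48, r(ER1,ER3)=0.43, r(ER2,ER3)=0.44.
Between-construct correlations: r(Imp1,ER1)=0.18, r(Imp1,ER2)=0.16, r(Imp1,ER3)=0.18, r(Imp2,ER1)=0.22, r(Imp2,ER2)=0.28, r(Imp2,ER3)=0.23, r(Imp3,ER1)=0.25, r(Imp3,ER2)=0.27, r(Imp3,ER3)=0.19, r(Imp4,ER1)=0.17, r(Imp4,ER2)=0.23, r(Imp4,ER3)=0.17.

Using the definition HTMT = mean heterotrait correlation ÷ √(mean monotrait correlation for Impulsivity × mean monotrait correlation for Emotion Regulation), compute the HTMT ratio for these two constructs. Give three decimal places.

0.419

Mean heterotrait r = 2.53/12 = 0.2108.
Mean within-Imp = 3.37/6 = 0.5617; mean within-ER = 1.35/3 = 0.4500.
Geometric mean = √(0.5617 × 0.4500) = 0.5028.
HTMT = 0.2108 / 0.5028 = 0.419.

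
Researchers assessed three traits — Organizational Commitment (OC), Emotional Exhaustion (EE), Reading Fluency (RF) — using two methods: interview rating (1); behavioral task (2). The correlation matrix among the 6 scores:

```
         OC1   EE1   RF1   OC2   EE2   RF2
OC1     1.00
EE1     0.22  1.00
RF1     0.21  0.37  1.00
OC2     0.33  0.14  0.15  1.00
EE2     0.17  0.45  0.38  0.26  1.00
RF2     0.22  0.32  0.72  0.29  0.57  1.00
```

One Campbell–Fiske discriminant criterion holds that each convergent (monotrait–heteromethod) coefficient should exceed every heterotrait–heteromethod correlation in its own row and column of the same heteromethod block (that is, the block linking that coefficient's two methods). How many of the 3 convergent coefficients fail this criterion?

0

Checking each validity diagonal entry against its comparison values:
OC (methods 1·2): 0.33 vs {0.17, 0.14, 0.22, 0.15} → pass.
EE (methods 1·2): 0.45 vs {0.14, 0.17, 0.32, 0.38} → pass.
RF (methods 1·2): 0.72 vs {0.15, 0.22, 0.38, 0.32} → pass.
0 of 3 fail.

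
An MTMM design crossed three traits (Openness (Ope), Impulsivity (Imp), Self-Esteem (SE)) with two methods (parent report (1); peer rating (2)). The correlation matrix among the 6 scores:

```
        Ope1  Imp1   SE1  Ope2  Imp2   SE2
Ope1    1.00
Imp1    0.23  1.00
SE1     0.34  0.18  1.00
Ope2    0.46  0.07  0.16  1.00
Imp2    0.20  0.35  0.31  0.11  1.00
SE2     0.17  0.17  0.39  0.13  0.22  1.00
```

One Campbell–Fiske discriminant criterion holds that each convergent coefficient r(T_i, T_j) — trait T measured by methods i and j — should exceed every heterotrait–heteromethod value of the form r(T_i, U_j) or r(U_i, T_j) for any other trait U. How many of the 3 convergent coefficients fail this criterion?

Convergent coefficients and their comparison sets:
Ope (methods 1·2): 0.46 vs {0.20, 0.07, 0.17, 0.16} → pass.
Imp (methods 1·2): 0.35 vs {0.07, 0.20, 0.17, 0.31} → pass.
SE (methods 1·2): 0.39 vs {0.16, 0.17, 0.31, 0.17} → pass.
0 of 3 fail.

0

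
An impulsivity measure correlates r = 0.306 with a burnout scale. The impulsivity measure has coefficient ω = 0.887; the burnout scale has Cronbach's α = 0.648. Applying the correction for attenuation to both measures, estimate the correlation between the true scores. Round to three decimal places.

0.404

r_true = r_obs / √(r_xx · r_yy) = 0.306 / √(0.887 × 0.648) = 0.306 / √0.574776 = 0.306 / 0.7581 ≈ 0.404.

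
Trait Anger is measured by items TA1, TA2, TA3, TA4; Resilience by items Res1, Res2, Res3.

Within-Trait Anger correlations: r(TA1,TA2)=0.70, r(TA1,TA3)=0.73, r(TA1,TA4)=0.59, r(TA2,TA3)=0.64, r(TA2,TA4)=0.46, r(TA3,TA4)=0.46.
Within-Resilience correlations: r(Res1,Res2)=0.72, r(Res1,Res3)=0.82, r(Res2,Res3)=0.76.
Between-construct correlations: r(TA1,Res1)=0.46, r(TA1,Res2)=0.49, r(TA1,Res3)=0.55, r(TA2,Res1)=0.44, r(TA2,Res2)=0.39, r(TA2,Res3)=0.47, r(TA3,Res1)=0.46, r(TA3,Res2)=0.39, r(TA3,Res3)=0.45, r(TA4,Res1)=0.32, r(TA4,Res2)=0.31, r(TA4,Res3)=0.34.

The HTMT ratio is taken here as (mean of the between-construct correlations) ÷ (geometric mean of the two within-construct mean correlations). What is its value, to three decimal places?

0.625

Mean heterotrait r = 5.07/12 = 0.4225.
Mean within-TA = 3.58/6 = 0.5967; mean within-Res = 2.30/3 = 0.7667.
Geometric mean = √(0.5967 × 0.7667) = 0.6764.
HTMT = 0.4225 / 0.6764 = 0.625.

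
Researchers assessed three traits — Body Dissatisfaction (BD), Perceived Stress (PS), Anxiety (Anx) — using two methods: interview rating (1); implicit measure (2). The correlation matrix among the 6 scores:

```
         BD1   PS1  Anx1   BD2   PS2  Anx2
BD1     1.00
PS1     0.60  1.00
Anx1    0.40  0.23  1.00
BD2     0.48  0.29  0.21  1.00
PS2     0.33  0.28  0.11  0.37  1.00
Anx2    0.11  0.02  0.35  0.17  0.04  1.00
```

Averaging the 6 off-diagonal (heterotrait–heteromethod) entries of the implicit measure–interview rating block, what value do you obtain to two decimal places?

0.18

HTHM values (method 2 × method 1): 0.29, 0.21, 0.33, 0.11, 0.11, 0.02; mean = 1.07/6 = 0.18.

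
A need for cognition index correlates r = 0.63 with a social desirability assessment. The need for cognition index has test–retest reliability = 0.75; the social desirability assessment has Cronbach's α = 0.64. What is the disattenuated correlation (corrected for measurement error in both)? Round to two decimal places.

r_true = r_obs / √(r_xx · r_yy) = 0.63 / √(0.75 × 0.64) = 0.63 / √0.4800 = 0.63 / 0.6928 ≈ 0.91.

0.91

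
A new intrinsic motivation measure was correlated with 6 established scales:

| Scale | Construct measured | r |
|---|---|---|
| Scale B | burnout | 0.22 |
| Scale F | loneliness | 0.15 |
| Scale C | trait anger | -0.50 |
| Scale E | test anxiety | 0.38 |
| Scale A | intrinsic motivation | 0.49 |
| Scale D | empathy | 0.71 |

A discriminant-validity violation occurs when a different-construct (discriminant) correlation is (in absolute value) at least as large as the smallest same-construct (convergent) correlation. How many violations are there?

2

Convergent (same construct = intrinsic motivation): Scale A.
Smallest convergent = 0.49. Discriminant |r|: 0.22, 0.15, 0.50, 0.38, 0.71; count ≥ 0.49 → 2.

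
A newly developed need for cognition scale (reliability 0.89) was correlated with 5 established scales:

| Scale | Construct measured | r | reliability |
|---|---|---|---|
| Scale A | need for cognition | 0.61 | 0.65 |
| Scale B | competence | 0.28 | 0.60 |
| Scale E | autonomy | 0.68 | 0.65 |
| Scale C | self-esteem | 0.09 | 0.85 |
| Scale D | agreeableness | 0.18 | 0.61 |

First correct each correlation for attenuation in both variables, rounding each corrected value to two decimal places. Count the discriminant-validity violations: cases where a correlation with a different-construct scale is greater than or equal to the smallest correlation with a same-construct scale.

1

Disattenuated r (r / √(r_scale · r_new)):
  Scale A (conv): 0.61 / √(0.65·0.89) = 0.80
  Scale B (disc): 0.28 / √(0.60·0.89) = 0.38
  Scale E (disc): 0.68 / √(0.65·0.89) = 0.89
  Scale C (disc): 0.09 / √(0.85·0.89) = 0.10
  Scale D (disc): 0.18 / √(0.61·0.89) = 0.24
Smallest convergent = 0.80. Discriminant values: 0.38, 0.89, 0.10, 0.24; count ≥ 0.80 → 1.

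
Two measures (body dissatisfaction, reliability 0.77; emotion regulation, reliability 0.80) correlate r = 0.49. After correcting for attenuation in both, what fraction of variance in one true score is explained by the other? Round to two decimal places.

0.39

Disattenuated r = 0.49 / √(0.77 × 0.80) = 0.49 / 0.7849 = 0.6243.
Shared true-score variance = 0.6243² = 0.3898 ≈ 0.39.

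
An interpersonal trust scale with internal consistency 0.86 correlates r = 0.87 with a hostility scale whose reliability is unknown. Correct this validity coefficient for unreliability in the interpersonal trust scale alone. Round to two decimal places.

0.94

Single correction: r_c = r_obs / √r_xx = 0.87 / √0.86 = 0.87 / 0.9274 ≈ 0.94.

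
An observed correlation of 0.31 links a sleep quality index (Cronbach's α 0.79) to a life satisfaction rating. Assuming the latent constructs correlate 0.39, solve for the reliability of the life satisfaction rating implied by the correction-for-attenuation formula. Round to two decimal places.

0.80

r_true = r_obs / √(r_xx · r_yy) ⇒ 0.39 = 0.31 / √(0.79 · r_yy).
√(0.79 · r_yy) = 0.31 / 0.39 = 0.7949; 0.79 · r_yy = 0.6319; r_yy = 0.6319 / 0.79 ≈ 0.80.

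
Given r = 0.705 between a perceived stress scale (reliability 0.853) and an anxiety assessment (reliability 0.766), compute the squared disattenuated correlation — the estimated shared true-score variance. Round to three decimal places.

Disattenuated r = 0.705 / √(0.853 × 0.766) = 0.705 / 0.8083 = 0.8722.
Shared true-score variance = 0.8722² = 0.7607 ≈ 0.761.

0.761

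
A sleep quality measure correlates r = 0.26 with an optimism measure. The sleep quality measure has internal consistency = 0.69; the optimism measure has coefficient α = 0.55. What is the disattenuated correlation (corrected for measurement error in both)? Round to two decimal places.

0.42

r_true = r_obs / √(r_xx · r_yy) = 0.26 / √(0.69 × 0.55) = 0.26 / √0.3795 = 0.26 / 0.6160 ≈ 0.42.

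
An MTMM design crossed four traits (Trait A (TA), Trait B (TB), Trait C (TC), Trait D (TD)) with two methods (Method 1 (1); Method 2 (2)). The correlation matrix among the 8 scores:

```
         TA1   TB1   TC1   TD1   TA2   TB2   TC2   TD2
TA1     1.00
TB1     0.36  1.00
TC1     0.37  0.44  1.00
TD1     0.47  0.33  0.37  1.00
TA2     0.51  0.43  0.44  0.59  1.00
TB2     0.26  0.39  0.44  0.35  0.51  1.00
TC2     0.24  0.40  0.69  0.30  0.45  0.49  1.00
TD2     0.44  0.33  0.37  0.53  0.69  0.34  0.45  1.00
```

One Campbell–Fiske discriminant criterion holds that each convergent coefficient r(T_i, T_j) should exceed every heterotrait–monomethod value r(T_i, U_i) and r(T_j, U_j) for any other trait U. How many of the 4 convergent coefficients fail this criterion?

3

Each convergent coefficient versus the relevant comparison correlations:
TA (methods 1·2): 0.51 vs {0.36, 0.51, 0.37, 0.45, 0.47, 0.69} → fail.
TB (methods 1·2): 0.39 vs {0.36, 0.51, 0.44, 0.49, 0.33, 0.34} → fail.
TC (methods 1·2): 0.69 vs {0.37, 0.45, 0.44, 0.49, 0.37, 0.45} → pass.
TD (methods 1·2): 0.53 vs {0.47, 0.69, 0.33, 0.34, 0.37, 0.45} → fail.
3 of 4 fail.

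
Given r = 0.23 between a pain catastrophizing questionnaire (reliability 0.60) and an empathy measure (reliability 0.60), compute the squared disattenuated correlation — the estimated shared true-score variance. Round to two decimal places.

Disattenuated r = 0.23 / √(0.60 × 0.60) = 0.23 / 0.6000 = 0.3833.
Shared true-score variance = 0.3833² = 0.1469 ≈ 0.15.

0.15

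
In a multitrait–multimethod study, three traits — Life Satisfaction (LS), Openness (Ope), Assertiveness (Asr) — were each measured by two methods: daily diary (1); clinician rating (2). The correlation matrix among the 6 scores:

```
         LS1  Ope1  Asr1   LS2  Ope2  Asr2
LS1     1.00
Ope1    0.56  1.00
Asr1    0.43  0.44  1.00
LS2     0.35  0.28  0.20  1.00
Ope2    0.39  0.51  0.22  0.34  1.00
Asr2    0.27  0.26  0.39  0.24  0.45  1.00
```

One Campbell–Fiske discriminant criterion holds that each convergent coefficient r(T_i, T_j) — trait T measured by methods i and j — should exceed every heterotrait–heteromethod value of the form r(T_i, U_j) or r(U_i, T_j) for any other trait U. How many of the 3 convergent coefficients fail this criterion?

1

Each convergent coefficient versus the relevant comparison correlations:
LS (methods 1·2): 0.35 vs {0.39, 0.28, 0.27, 0.20} → fail.
Ope (methods 1·2): 0.51 vs {0.28, 0.39, 0.26, 0.22} → pass.
Asr (methods 1·2): 0.39 vs {0.20, 0.27, 0.22, 0.26} → pass.
1 of 3 fail.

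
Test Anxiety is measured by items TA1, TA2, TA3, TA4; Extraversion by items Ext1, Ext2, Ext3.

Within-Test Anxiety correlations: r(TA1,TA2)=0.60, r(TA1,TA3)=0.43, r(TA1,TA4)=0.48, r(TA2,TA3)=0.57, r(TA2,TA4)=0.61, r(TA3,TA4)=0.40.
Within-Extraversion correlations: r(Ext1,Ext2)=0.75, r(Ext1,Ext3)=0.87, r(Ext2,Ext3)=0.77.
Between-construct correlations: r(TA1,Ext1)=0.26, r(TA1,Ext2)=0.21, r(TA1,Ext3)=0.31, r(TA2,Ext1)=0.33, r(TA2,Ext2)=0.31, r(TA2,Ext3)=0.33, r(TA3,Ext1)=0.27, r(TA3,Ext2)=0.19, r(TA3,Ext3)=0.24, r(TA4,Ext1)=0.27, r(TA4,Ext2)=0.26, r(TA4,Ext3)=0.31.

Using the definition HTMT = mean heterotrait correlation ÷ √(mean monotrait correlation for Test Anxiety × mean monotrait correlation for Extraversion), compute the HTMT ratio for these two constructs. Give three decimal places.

Mean between = 3.29/12 = 0.2742.
Mean within-TA = 3.09/6 = 0.5150; mean within-Ext = 2.39/3 = 0.7967.
Geometric mean = √(0.5150 × 0.7967) = 0.6405.
HTMT = 0.2742 / 0.6405 = 0.428.

0.428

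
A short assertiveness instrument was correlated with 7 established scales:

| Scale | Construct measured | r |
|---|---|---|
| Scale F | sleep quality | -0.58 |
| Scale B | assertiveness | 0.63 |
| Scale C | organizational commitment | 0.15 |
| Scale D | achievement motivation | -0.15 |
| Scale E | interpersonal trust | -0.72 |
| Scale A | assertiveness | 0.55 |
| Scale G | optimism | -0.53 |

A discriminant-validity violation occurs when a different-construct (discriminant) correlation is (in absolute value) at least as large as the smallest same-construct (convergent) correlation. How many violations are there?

2

Convergent (same construct = assertiveness): Scale B, Scale A.
Smallest convergent = 0.55. Discriminant |r|: 0.58, 0.15, 0.15, 0.72, 0.53; count ≥ 0.55 → 2.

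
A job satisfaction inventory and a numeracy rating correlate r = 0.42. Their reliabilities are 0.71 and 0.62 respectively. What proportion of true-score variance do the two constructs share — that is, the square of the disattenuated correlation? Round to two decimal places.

0.40

Disattenuated r = 0.42 / √(0.71 × 0.62) = 0.42 / 0.6635 = 0.6330.
Shared true-score variance = 0.6330² = 0.4007 ≈ 0.40.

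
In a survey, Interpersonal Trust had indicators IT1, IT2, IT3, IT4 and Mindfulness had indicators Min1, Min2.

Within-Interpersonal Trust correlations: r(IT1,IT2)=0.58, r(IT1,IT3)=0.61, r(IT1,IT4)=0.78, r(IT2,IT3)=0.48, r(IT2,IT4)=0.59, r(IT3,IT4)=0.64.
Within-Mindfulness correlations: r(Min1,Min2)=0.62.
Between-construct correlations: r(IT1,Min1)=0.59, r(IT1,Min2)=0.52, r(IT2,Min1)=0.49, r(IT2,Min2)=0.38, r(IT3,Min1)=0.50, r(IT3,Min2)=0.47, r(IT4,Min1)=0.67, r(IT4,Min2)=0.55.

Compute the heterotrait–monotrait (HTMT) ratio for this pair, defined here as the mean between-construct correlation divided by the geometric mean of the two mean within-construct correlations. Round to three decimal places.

Mean heterotrait r = 4.17/8 = 0.5213.
Mean within-IT = 3.68/6 = 0.6133; mean within-Min = 0.62/1 = 0.6200.
Geometric mean = √(0.6133 × 0.6200) = 0.6166.
HTMT = 0.5213 / 0.6166 = 0.845.

0.845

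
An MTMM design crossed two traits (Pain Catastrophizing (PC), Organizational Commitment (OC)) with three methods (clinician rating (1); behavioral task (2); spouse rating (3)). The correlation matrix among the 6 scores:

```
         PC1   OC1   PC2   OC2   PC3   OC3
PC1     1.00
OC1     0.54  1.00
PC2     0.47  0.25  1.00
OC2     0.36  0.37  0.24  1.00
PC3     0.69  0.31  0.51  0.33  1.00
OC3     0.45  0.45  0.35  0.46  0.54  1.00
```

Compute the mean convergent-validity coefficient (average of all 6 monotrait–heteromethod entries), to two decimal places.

0.49

Convergent values: 0.47, 0.69, 0.51, 0.37, 0.45, 0.46; mean = 2.95/6 = 0.49.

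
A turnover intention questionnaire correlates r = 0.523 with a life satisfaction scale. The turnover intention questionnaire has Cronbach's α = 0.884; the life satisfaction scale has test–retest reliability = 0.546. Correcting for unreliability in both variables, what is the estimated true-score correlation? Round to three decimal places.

r_true = r_obs / √(r_xx · r_yy) = 0.523 / √(0.884 × 0.546) = 0.523 / √0.482664 = 0.523 / 0.6947 ≈ 0.753.

0.753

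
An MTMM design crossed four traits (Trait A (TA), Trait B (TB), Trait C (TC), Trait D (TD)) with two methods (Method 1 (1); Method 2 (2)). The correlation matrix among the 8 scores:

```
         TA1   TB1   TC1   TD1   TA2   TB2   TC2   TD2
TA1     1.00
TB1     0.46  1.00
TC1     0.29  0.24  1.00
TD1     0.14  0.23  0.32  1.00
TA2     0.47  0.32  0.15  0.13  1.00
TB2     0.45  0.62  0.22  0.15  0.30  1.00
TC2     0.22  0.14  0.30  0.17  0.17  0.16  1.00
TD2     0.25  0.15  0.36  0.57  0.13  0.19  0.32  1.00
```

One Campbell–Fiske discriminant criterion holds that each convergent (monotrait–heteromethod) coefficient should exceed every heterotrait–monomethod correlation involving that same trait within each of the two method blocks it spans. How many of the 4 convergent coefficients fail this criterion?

Convergent coefficients and their comparison sets:
TA (methods 1·2): 0.47 vs {0.46, 0.30, 0.29, 0.17, 0.14, 0.13} → pass.
TB (methods 1·2): 0.62 vs {0.46, 0.30, 0.24, 0.16, 0.23, 0.19} → pass.
TC (methods 1·2): 0.30 vs {0.29, 0.17, 0.24, 0.16, 0.32, 0.32} → fail.
TD (methods 1·2): 0.57 vs {0.14, 0.13, 0.23, 0.19, 0.32, 0.32} → pass.
1 of 4 fail.

1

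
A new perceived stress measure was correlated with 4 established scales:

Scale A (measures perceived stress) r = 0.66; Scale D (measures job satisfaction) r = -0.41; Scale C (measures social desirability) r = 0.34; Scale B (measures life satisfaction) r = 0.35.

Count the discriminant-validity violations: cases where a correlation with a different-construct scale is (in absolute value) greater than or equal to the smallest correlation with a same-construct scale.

0

Convergent (same construct = perceived stress): Scale A.
Smallest convergent = 0.66. Discriminant |r|: 0.41, 0.34, 0.35; count ≥ 0.66 → 0.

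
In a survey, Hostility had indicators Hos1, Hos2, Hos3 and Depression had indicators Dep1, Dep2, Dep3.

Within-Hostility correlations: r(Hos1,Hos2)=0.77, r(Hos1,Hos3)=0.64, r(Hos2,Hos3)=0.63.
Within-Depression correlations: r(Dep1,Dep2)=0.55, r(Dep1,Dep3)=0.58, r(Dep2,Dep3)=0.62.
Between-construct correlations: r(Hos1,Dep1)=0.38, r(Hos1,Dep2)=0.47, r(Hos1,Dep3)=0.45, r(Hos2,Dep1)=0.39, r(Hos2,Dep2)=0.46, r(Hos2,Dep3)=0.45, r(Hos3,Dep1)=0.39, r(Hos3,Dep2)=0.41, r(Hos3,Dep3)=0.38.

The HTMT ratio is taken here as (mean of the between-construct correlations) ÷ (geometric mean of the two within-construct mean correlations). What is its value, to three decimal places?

Between-construct mean = 3.78/9 = 0.4200.
Mean within-Hos = 2.04/3 = 0.6800; mean within-Dep = 1.75/3 = 0.5833.
Geometric mean = √(0.6800 × 0.5833) = 0.6298.
HTMT = 0.4200 / 0.6298 = 0.667.

0.667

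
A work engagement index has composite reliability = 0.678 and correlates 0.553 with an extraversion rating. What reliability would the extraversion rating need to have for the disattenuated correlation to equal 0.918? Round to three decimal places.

r_true = r_obs / √(r_xx · r_yy) ⇒ 0.918 = 0.553 / √(0.678 · r_yy).
√(0.678 · r_yy) = 0.553 / 0.918 = 0.6024; 0.678 · r_yy = 0.3629; r_yy = 0.3629 / 0.678 ≈ 0.535.

0.535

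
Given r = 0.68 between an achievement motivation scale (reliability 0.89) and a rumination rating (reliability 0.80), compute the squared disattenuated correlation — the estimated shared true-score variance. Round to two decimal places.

0.65

Disattenuated r = 0.68 / √(0.89 × 0.80) = 0.68 / 0.8438 = 0.8059.
Shared true-score variance = 0.8059² = 0.6495 ≈ 0.65.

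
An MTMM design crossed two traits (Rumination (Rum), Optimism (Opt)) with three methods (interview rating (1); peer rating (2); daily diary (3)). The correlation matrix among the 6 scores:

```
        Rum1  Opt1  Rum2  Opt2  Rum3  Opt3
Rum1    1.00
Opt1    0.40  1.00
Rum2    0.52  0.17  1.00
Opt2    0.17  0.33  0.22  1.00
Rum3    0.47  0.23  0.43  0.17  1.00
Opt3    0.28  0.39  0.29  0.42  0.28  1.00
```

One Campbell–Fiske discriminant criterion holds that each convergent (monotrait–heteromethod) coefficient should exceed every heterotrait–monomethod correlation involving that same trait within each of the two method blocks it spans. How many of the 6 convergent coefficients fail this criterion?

2

Checking each validity diagonal entry against its comparison values:
Rum (methods 1·2): 0.52 vs {0.40, 0.22} → pass.
Rum (methods 1·3): 0.47 vs {0.40, 0.28} → pass.
Rum (methods 2·3): 0.43 vs {0.22, 0.28} → pass.
Opt (methods 1·2): 0.33 vs {0.40, 0.22} → fail.
Opt (methods 1·3): 0.39 vs {0.40, 0.28} → fail.
Opt (methods 2·3): 0.42 vs {0.22, 0.28} → pass.
2 of 6 fail.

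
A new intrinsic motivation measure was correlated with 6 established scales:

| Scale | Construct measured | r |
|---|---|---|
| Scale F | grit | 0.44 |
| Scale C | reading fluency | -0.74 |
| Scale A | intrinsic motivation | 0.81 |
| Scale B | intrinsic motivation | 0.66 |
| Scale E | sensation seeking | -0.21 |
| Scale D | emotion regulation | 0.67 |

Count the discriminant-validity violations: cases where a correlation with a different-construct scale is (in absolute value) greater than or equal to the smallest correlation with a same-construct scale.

Convergent (same construct = intrinsic motivation): Scale A, Scale B.
Smallest convergent = 0.66. Discriminant |r|: 0.44, 0.74, 0.21, 0.67; count ≥ 0.66 → 2.

2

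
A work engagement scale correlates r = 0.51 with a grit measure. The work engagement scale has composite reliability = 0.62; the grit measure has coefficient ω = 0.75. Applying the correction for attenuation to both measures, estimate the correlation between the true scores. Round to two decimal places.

r_true = r_obs / √(r_xx · r_yy) = 0.51 / √(0.62 × 0.75) = 0.51 / √0.4650 = 0.51 / 0.6819 ≈ 0.75.

0.75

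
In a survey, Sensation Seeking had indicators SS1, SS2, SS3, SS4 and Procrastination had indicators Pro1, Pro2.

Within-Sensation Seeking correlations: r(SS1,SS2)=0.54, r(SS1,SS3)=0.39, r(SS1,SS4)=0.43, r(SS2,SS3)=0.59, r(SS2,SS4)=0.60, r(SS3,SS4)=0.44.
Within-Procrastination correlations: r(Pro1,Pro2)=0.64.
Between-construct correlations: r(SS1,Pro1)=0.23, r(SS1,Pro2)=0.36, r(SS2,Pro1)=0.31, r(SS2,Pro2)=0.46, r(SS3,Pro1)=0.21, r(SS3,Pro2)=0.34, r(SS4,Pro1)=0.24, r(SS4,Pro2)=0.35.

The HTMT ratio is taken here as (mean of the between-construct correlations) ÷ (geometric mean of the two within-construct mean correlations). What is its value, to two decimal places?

0.55

Between-construct mean = 2.50/8 = 0.3125.
Mean within-SS = 2.99/6 = 0.4983; mean within-Pro = 0.64/1 = 0.6400.
Geometric mean = √(0.4983 × 0.6400) = 0.5647.
HTMT = 0.3125 / 0.5647 = 0.55.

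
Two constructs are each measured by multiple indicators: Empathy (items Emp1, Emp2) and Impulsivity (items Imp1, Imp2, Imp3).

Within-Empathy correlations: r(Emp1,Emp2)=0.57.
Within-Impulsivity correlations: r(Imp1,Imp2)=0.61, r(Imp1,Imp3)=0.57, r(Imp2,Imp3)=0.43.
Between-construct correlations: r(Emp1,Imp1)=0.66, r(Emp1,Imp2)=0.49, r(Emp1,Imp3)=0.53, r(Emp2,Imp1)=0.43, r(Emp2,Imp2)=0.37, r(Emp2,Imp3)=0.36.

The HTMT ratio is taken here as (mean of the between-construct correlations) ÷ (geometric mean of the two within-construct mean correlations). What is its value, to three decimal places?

Mean between = 2.84/6 = 0.4733.
Mean within-Emp = 0.57/1 = 0.5700; mean within-Imp = 1.61/3 = 0.5367.
Geometric mean = √(0.5700 × 0.5367) = 0.5531.
HTMT = 0.4733 / 0.5531 = 0.856.

0.856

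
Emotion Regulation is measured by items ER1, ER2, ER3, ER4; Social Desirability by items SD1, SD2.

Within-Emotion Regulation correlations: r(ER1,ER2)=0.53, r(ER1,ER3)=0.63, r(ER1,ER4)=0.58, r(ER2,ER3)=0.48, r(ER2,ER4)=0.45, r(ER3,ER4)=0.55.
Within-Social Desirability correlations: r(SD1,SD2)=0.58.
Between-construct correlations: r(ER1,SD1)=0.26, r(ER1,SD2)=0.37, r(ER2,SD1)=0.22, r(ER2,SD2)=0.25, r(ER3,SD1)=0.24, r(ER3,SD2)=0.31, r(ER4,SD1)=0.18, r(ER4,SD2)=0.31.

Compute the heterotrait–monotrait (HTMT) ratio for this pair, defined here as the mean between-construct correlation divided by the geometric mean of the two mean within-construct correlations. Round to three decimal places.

Mean between = 2.14/8 = 0.2675.
Mean within-ER = 3.22/6 = 0.5367; mean within-SD = 0.58/1 = 0.5800.
Geometric mean = √(0.5367 × 0.5800) = 0.5579.
HTMT = 0.2675 / 0.5579 = 0.479.

0.479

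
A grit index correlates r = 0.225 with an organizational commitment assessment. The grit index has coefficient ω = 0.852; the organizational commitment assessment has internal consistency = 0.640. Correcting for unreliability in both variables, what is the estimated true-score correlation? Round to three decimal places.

r_true = r_obs / √(r_xx · r_yy) = 0.225 / √(0.852 × 0.640) = 0.225 / √0.545280 = 0.225 / 0.7384 ≈ 0.305.

0.305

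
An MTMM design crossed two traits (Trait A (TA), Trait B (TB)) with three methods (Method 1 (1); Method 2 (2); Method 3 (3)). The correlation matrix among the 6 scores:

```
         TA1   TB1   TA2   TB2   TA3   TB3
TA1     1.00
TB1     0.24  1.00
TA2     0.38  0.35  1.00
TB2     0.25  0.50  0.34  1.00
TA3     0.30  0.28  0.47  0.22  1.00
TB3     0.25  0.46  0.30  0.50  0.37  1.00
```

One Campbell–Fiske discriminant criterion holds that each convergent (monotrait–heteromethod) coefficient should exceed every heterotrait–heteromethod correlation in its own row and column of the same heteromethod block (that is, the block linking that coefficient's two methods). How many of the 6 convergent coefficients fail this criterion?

Each convergent coefficient versus the relevant comparison correlations:
TA (methods 1·2): 0.38 vs {0.25, 0.35} → pass.
TA (methods 1·3): 0.30 vs {0.25, 0.28} → pass.
TA (methods 2·3): 0.47 vs {0.30, 0.22} → pass.
TB (methods 1·2): 0.50 vs {0.35, 0.25} → pass.
TB (methods 1·3): 0.46 vs {0.28, 0.25} → pass.
TB (methods 2·3): 0.50 vs {0.22, 0.30} → pass.
0 of 6 fail.

0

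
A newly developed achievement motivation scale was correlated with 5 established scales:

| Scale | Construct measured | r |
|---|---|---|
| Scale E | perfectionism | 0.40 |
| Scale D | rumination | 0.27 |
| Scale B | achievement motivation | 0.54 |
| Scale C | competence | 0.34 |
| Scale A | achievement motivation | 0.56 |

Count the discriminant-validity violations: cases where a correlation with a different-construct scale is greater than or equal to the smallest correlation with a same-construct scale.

Convergent (same construct = achievement motivation): Scale B, Scale A.
Smallest convergent = 0.54. Discriminant values: 0.40, 0.27, 0.34; count ≥ 0.54 → 0.

0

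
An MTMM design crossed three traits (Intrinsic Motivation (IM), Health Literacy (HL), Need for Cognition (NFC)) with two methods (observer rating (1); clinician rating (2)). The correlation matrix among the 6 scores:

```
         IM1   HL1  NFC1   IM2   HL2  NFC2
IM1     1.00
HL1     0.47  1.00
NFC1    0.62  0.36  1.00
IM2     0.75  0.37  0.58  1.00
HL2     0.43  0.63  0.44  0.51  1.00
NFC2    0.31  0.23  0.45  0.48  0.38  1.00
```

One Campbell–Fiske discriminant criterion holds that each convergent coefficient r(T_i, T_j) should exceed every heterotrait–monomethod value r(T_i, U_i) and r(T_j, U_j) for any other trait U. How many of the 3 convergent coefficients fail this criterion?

1

Each convergent coefficient versus the relevant comparison correlations:
IM (methods 1·2): 0.75 vs {0.47, 0.51, 0.62, 0.48} → pass.
HL (methods 1·2): 0.63 vs {0.47, 0.51, 0.36, 0.38} → pass.
NFC (methods 1·2): 0.45 vs {0.62, 0.48, 0.36, 0.38} → fail.
1 of 3 fail.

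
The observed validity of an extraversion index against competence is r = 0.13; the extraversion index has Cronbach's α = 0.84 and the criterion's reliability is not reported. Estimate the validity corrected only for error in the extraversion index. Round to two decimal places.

Single correction: r_c = r_obs / √r_xx = 0.13 / √0.84 = 0.13 / 0.9165 ≈ 0.14.

0.14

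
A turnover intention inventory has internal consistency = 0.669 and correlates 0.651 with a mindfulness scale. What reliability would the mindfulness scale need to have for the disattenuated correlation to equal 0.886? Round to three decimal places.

0.807

r_true = r_obs / √(r_xx · r_yy) ⇒ 0.886 = 0.651 / √(0.669 · r_yy).
√(0.669 · r_yy) = 0.651 / 0.886 = 0.7348; 0.669 · r_yy = 0.5399; r_yy = 0.5399 / 0.669 ≈ 0.807.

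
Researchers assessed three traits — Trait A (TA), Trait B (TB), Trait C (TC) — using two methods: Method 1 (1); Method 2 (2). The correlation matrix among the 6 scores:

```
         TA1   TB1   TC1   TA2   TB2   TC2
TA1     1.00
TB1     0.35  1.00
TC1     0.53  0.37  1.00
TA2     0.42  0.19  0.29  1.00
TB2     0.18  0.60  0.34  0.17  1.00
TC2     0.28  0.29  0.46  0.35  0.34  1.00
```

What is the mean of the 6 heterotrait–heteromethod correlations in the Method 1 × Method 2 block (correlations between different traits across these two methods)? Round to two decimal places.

0.26

HTHM values (method 1 × method 2): 0.18, 0.28, 0.19, 0.29, 0.29, 0.34; mean = 1.57/6 = 0.26.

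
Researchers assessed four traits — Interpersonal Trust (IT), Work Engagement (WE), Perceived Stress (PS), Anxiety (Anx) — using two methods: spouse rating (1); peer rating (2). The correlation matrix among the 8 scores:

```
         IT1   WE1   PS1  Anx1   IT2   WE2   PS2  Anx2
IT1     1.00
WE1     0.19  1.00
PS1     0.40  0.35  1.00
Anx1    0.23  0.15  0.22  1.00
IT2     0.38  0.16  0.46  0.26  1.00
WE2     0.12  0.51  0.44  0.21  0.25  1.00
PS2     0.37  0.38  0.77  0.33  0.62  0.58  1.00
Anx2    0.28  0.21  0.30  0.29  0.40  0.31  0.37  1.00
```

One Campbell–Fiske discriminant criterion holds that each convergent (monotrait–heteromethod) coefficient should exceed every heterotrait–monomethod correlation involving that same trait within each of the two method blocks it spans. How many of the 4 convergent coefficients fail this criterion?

Convergent coefficients and their comparison sets:
IT (methods 1·2): 0.38 vs {0.19, 0.25, 0.40, 0.62, 0.23, 0.40} → fail.
WE (methods 1·2): 0.51 vs {0.19, 0.25, 0.35, 0.58, 0.15, 0.31} → fail.
PS (methods 1·2): 0.77 vs {0.40, 0.62, 0.35, 0.58, 0.22, 0.37} → pass.
Anx (methods 1·2): 0.29 vs {0.23, 0.40, 0.15, 0.31, 0.22, 0.37} → fail.
3 of 4 fail.

3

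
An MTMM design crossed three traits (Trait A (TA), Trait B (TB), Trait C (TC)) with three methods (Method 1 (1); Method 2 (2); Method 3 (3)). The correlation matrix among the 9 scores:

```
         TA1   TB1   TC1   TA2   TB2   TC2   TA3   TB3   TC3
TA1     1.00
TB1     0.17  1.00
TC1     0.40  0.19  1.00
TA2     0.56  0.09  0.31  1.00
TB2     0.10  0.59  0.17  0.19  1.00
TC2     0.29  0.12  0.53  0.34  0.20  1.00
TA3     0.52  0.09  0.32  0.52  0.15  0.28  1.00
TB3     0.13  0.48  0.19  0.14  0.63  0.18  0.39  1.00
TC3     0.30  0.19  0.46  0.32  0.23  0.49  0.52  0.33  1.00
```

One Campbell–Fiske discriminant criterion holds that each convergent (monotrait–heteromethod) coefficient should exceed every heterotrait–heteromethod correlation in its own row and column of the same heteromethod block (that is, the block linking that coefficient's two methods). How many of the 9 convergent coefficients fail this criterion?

Convergent coefficients and their comparison sets:
TA (methods 1·2): 0.56 vs {0.10, 0.09, 0.29, 0.31} → pass.
TA (methods 1·3): 0.52 vs {0.13, 0.09, 0.30, 0.32} → pass.
TA (methods 2·3): 0.52 vs {0.14, 0.15, 0.32, 0.28} → pass.
TB (methods 1·2): 0.59 vs {0.09, 0.10, 0.12, 0.17} → pass.
TB (methods 1·3): 0.48 vs {0.09, 0.13, 0.19, 0.19} → pass.
TB (methods 2·3): 0.63 vs {0.15, 0.14, 0.23, 0.18} → pass.
TC (methods 1·2): 0.53 vs {0.31, 0.29, 0.17, 0.12} → pass.
TC (methods 1·3): 0.46 vs {0.32, 0.30, 0.19, 0.19} → pass.
TC (methods 2·3): 0.49 vs {0.28, 0.32, 0.18, 0.23} → pass.
0 of 9 fail.

0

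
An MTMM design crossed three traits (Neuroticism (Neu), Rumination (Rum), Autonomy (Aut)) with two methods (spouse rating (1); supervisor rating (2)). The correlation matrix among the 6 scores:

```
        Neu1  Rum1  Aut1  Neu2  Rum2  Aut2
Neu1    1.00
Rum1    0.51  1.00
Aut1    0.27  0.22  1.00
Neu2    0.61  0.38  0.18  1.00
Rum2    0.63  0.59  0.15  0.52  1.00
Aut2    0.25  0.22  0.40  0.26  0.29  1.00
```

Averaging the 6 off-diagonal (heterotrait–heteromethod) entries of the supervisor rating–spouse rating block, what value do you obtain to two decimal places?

0.30

HTHM values (method 2 × method 1): 0.38, 0.18, 0.63, 0.15, 0.25, 0.22; mean = 1.81/6 = 0.30.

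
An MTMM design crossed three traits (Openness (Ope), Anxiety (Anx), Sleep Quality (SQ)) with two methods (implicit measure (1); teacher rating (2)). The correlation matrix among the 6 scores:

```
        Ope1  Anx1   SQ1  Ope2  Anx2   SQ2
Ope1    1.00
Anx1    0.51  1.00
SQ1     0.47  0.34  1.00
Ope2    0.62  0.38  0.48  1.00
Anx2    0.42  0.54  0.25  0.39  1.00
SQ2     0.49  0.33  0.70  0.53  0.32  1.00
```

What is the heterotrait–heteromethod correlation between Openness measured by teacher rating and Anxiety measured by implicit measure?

Different traits and methods: r(Ope2, Anx1) = 0.38.

0.38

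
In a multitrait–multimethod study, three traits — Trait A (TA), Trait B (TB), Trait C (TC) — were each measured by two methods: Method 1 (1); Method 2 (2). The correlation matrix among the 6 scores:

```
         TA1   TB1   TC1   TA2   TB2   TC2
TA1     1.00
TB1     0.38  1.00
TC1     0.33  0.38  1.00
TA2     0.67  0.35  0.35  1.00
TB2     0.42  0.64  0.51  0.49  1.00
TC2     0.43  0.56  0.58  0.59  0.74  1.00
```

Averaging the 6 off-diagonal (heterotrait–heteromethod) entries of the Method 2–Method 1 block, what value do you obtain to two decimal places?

HTHM values (method 2 × method 1): 0.35, 0.35, 0.42, 0.51, 0.43, 0.56; mean = 2.62/6 = 0.44.

0.44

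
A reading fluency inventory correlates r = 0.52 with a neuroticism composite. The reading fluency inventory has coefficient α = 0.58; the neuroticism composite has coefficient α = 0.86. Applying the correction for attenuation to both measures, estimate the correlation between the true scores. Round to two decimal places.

0.74

r_true = r_obs / √(r_xx · r_yy) = 0.52 / √(0.58 × 0.86) = 0.52 / √0.4988 = 0.52 / 0.7063 ≈ 0.74.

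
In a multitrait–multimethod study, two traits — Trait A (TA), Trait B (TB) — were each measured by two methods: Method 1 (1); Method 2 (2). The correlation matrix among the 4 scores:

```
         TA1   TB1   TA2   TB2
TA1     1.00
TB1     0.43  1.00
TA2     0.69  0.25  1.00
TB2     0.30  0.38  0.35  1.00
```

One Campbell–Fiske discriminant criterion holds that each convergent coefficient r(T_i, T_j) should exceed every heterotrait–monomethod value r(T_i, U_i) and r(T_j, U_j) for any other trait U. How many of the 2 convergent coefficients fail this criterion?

1

Convergent coefficients and their comparison sets:
TA (methods 1·2): 0.69 vs {0.43, 0.35} → pass.
TB (methods 1·2): 0.38 vs {0.43, 0.35} → fail.
1 of 2 fail.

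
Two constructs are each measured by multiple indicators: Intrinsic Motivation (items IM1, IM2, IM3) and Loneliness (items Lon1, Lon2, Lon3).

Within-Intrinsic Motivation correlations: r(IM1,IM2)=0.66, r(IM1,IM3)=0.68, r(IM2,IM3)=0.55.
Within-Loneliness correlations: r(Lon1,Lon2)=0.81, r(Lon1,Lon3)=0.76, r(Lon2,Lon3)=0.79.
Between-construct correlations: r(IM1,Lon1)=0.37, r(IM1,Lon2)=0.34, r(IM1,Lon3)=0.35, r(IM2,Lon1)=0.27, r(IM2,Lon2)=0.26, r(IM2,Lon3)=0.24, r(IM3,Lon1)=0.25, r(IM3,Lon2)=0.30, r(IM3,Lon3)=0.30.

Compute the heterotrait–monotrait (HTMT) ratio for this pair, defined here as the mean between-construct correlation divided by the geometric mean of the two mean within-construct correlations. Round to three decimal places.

0.423

Mean heterotrait r = 2.68/9 = 0.2978.
Mean within-IM = 1.89/3 = 0.6300; mean within-Lon = 2.36/3 = 0.7867.
Geometric mean = √(0.6300 × 0.7867) = 0.7040.
HTMT = 0.2978 / 0.7040 = 0.423.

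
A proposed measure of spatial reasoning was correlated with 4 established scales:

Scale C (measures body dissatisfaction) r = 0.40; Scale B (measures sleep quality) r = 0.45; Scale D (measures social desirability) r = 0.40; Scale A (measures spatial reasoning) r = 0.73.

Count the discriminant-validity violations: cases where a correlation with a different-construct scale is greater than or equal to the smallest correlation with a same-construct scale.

Convergent (same construct = spatial reasoning): Scale A.
Smallest convergent = 0.73. Discriminant values: 0.40, 0.45, 0.40; count ≥ 0.73 → 0.

0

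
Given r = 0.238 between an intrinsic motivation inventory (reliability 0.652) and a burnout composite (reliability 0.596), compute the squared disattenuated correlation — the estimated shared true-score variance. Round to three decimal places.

0.146

Disattenuated r = 0.238 / √(0.652 × 0.596) = 0.238 / 0.6234 = 0.3818.
Shared true-score variance = 0.3818² = 0.1458 ≈ 0.146.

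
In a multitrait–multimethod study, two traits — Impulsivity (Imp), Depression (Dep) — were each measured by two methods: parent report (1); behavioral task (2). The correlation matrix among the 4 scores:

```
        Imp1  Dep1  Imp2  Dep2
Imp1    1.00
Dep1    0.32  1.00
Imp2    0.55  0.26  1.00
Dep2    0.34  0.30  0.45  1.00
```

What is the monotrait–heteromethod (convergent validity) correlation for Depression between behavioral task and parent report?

0.30

Same trait (Dep), different methods: r(Dep2, Dep1) = 0.30.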